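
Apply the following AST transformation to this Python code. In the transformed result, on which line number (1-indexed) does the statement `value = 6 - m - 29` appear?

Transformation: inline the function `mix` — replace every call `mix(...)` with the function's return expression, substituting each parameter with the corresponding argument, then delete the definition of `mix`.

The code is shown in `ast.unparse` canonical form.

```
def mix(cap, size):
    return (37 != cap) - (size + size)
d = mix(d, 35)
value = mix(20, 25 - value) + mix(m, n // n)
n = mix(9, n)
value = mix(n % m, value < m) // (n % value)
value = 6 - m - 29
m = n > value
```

5

Transformed code:
d = (37 != d) - (35 + 35)
value = (37 != 20) - (25 - value + (25 - value)) + ((37 != m) - (n // n + n // n))
n = (37 != 9) - (n + n)
value = ((37 != n % m) - ((value < m) + (value < m))) // (n % value)
value = 6 - m - 29
m = n > value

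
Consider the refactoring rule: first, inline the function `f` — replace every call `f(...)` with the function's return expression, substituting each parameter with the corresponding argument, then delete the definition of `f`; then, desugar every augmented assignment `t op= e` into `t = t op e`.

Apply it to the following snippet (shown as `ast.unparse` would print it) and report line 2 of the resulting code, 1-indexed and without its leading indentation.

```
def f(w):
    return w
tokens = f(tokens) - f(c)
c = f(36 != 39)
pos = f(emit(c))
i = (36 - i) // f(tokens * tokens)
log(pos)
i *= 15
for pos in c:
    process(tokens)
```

c = 36 != 39

Transformed code:
tokens = tokens - c
c = 36 != 39
pos = emit(c)
i = (36 - i) // (tokens * tokens)
log(pos)
i = i * 15
for pos in c:
    process(tokens)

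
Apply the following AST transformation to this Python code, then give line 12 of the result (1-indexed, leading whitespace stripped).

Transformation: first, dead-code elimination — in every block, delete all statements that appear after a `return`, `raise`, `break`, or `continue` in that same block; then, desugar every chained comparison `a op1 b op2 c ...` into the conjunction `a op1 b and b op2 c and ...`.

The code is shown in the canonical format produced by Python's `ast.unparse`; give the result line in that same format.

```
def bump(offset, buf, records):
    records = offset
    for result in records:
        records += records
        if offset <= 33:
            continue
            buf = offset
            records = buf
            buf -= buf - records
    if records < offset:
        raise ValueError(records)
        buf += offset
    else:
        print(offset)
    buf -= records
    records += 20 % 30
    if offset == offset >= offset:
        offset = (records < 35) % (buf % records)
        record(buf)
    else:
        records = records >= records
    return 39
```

records += 20 % 30

Transformed code:
def bump(offset, buf, records):
    records = offset
    for result in records:
        records += records
        if offset <= 33:
            continue
    if records < offset:
        raise ValueError(records)
    else:
        print(offset)
    buf -= records
    records += 20 % 30
    if offset == offset and offset >= offset:
        offset = (records < 35) % (buf % records)
        record(buf)
    else:
        records = records >= records
    return 39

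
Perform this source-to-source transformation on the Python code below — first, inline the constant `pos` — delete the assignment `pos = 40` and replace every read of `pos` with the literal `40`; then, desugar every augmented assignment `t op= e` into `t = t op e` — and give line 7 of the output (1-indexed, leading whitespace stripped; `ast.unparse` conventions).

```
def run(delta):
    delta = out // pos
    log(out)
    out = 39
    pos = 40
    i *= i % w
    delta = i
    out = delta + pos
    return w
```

out = delta + 40

Transformed code:
def run(delta):
    delta = out // 40
    log(out)
    out = 39
    i = i * (i % w)
    delta = i
    out = delta + 40
    return w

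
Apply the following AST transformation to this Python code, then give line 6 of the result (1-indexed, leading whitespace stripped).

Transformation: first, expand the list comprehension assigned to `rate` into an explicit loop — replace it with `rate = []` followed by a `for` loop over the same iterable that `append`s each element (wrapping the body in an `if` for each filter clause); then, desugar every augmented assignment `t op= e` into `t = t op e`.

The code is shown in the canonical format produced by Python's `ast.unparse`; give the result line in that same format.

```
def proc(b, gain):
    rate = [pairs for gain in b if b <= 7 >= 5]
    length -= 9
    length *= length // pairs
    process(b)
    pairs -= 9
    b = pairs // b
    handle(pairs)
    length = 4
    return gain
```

Transformed code:
def proc(b, gain):
    rate = []
    for gain in b:
        if b <= 7 >= 5:
            rate.append(pairs)
    length = length - 9
    length = length * (length // pairs)
    process(b)
    pairs = pairs - 9
    b = pairs // b
    handle(pairs)
    length = 4
    return gain

length = length - 9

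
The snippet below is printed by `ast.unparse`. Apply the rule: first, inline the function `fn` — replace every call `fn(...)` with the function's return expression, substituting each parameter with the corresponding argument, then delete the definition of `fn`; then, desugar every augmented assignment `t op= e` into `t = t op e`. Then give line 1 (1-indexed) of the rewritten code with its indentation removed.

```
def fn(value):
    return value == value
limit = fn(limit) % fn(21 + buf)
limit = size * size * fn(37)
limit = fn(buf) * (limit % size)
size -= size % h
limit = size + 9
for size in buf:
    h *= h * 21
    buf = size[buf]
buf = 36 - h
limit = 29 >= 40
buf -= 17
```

limit = (limit == limit) % (21 + buf == 21 + buf)

Transformed code:
limit = (limit == limit) % (21 + buf == 21 + buf)
limit = size * size * (37 == 37)
limit = (buf == buf) * (limit % size)
size = size - size % h
limit = size + 9
for size in buf:
    h = h * (h * 21)
    buf = size[buf]
buf = 36 - h
limit = 29 >= 40
buf = buf - 17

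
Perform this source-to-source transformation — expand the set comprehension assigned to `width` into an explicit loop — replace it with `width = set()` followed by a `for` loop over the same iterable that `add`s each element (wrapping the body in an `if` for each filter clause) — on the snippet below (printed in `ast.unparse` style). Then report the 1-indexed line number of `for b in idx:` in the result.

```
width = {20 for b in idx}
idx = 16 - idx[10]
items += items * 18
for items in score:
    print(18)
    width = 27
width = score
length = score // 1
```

Transformed code:
width = set()
for b in idx:
    width.add(20)
idx = 16 - idx[10]
items += items * 18
for items in score:
    print(18)
    width = 27
width = score
length = score // 1

2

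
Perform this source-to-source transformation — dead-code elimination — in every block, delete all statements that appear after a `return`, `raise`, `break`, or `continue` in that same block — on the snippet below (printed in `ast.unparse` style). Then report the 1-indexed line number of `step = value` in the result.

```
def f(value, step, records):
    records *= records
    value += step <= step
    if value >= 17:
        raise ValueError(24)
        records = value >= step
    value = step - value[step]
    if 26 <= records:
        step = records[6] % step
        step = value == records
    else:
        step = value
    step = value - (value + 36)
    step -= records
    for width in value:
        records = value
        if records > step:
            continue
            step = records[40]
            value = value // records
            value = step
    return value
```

11

Transformed code:
def f(value, step, records):
    records *= records
    value += step <= step
    if value >= 17:
        raise ValueError(24)
    value = step - value[step]
    if 26 <= records:
        step = records[6] % step
        step = value == records
    else:
        step = value
    step = value - (value + 36)
    step -= records
    for width in value:
        records = value
        if records > step:
            continue
    return value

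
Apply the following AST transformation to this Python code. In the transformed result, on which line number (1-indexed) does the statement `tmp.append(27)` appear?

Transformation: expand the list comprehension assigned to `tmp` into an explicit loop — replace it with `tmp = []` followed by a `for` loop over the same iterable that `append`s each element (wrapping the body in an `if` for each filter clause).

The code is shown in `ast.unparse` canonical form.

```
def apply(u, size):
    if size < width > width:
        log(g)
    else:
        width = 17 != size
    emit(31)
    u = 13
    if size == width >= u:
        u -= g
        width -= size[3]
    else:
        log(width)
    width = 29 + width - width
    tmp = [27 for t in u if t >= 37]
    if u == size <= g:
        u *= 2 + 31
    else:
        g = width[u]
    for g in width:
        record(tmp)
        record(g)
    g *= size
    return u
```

17

Transformed code:
def apply(u, size):
    if size < width > width:
        log(g)
    else:
        width = 17 != size
    emit(31)
    u = 13
    if size == width >= u:
        u -= g
        width -= size[3]
    else:
        log(width)
    width = 29 + width - width
    tmp = []
    for t in u:
        if t >= 37:
            tmp.append(27)
    if u == size <= g:
        u *= 2 + 31
    else:
        g = width[u]
    for g in width:
        record(tmp)
        record(g)
    g *= size
    return u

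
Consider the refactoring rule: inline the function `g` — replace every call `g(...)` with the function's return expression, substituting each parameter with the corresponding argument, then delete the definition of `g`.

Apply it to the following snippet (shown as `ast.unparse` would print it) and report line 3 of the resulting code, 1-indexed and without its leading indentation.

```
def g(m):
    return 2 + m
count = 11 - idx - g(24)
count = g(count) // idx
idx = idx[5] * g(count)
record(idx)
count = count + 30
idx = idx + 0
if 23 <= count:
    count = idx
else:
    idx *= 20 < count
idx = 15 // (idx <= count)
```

idx = idx[5] * (2 + count)

Transformed code:
count = 11 - idx - (2 + 24)
count = (2 + count) // idx
idx = idx[5] * (2 + count)
record(idx)
count = count + 30
idx = idx + 0
if 23 <= count:
    count = idx
else:
    idx *= 20 < count
idx = 15 // (idx <= count)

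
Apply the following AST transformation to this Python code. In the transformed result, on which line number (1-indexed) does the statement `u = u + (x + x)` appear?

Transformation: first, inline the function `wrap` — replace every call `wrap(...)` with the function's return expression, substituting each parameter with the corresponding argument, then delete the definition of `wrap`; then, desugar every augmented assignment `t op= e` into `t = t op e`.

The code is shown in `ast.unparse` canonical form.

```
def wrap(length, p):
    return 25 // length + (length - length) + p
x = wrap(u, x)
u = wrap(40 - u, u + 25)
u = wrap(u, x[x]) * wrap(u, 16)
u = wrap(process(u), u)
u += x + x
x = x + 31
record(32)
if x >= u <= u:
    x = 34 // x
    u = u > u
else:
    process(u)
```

5

Transformed code:
x = 25 // u + (u - u) + x
u = 25 // (40 - u) + (40 - u - (40 - u)) + (u + 25)
u = (25 // u + (u - u) + x[x]) * (25 // u + (u - u) + 16)
u = 25 // process(u) + (process(u) - process(u)) + u
u = u + (x + x)
x = x + 31
record(32)
if x >= u <= u:
    x = 34 // x
    u = u > u
else:
    process(u)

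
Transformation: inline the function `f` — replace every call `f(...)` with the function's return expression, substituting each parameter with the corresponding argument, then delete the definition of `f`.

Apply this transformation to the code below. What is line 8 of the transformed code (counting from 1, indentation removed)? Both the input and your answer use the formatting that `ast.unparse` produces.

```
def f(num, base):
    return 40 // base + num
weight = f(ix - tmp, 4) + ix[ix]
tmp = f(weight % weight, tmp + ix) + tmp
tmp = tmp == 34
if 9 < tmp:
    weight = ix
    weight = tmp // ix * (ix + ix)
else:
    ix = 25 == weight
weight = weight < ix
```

Transformed code:
weight = 40 // 4 + (ix - tmp) + ix[ix]
tmp = 40 // (tmp + ix) + weight % weight + tmp
tmp = tmp == 34
if 9 < tmp:
    weight = ix
    weight = tmp // ix * (ix + ix)
else:
    ix = 25 == weight
weight = weight < ix

ix = 25 == weight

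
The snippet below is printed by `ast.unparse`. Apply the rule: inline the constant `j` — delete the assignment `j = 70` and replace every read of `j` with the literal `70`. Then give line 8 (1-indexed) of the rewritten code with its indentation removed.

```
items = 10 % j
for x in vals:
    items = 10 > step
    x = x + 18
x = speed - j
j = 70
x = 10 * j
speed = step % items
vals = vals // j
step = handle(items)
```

vals = vals // 70

Transformed code:
items = 10 % 70
for x in vals:
    items = 10 > step
    x = x + 18
x = speed - 70
x = 10 * 70
speed = step % items
vals = vals // 70
step = handle(items)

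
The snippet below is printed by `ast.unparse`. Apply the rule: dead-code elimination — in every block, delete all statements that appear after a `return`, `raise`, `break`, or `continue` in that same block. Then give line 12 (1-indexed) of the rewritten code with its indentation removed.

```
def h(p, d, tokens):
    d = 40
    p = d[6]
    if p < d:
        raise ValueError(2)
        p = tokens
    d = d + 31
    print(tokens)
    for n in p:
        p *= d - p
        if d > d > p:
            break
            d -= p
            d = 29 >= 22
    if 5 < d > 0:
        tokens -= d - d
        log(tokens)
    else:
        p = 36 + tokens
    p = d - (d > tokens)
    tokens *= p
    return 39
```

Transformed code:
def h(p, d, tokens):
    d = 40
    p = d[6]
    if p < d:
        raise ValueError(2)
    d = d + 31
    print(tokens)
    for n in p:
        p *= d - p
        if d > d > p:
            break
    if 5 < d > 0:
        tokens -= d - d
        log(tokens)
    else:
        p = 36 + tokens
    p = d - (d > tokens)
    tokens *= p
    return 39

if 5 < d > 0:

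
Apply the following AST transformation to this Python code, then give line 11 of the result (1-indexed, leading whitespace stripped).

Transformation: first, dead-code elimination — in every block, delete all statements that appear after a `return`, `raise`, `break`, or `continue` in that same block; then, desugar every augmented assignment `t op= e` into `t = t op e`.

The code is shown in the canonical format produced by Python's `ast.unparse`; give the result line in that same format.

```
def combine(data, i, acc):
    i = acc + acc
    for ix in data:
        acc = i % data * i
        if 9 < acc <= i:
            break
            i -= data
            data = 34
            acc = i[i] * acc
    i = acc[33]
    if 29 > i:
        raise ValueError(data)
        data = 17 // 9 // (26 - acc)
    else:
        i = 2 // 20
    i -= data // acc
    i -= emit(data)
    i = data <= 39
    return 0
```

Transformed code:
def combine(data, i, acc):
    i = acc + acc
    for ix in data:
        acc = i % data * i
        if 9 < acc <= i:
            break
    i = acc[33]
    if 29 > i:
        raise ValueError(data)
    else:
        i = 2 // 20
    i = i - data // acc
    i = i - emit(data)
    i = data <= 39
    return 0

i = 2 // 20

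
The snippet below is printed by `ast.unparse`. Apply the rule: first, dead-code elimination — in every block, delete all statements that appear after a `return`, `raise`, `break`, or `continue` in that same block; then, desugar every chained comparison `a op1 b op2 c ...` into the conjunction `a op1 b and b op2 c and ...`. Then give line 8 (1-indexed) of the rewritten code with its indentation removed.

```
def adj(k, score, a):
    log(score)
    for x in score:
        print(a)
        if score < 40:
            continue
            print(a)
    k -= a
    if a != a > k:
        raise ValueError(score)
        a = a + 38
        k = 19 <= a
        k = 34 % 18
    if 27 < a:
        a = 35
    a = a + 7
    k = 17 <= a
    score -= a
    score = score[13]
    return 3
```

if a != a and a > k:

Transformed code:
def adj(k, score, a):
    log(score)
    for x in score:
        print(a)
        if score < 40:
            continue
    k -= a
    if a != a and a > k:
        raise ValueError(score)
    if 27 < a:
        a = 35
    a = a + 7
    k = 17 <= a
    score -= a
    score = score[13]
    return 3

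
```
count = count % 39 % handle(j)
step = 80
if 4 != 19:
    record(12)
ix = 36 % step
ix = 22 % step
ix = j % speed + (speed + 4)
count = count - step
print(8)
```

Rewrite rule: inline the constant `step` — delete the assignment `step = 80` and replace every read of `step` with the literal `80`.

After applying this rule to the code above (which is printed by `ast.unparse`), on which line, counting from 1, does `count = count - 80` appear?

Transformed code:
count = count % 39 % handle(j)
if 4 != 19:
    record(12)
ix = 36 % 80
ix = 22 % 80
ix = j % speed + (speed + 4)
count = count - 80
print(8)

7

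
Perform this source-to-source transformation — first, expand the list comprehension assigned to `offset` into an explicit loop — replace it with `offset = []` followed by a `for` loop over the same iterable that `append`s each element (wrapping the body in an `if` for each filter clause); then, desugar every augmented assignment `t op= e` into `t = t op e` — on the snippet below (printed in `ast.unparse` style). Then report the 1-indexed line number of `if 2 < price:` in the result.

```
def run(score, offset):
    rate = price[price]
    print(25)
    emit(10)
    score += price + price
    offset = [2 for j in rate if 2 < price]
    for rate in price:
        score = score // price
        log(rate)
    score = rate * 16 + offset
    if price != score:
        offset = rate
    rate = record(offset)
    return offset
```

8

Transformed code:
def run(score, offset):
    rate = price[price]
    print(25)
    emit(10)
    score = score + (price + price)
    offset = []
    for j in rate:
        if 2 < price:
            offset.append(2)
    for rate in price:
        score = score // price
        log(rate)
    score = rate * 16 + offset
    if price != score:
        offset = rate
    rate = record(offset)
    return offset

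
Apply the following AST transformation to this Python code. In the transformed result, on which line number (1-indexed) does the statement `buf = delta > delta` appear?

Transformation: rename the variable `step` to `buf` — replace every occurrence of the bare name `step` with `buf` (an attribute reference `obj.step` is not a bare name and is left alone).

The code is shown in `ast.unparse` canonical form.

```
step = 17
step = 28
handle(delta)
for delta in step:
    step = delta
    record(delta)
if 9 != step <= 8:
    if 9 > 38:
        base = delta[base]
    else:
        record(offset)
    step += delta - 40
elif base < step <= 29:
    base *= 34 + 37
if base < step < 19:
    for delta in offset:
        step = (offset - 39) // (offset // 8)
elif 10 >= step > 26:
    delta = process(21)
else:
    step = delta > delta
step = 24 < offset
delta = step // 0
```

Transformed code:
buf = 17
buf = 28
handle(delta)
for delta in buf:
    buf = delta
    record(delta)
if 9 != buf <= 8:
    if 9 > 38:
        base = delta[base]
    else:
        record(offset)
    buf += delta - 40
elif base < buf <= 29:
    base *= 34 + 37
if base < buf < 19:
    for delta in offset:
        buf = (offset - 39) // (offset // 8)
elif 10 >= buf > 26:
    delta = process(21)
else:
    buf = delta > delta
buf = 24 < offset
delta = buf // 0

21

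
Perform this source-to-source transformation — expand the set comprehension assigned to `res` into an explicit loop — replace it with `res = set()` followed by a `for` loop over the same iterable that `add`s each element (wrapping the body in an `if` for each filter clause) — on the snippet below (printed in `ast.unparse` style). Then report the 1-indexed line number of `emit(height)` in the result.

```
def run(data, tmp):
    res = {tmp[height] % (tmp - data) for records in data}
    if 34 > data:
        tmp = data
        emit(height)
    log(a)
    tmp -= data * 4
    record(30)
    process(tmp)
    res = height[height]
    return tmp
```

Transformed code:
def run(data, tmp):
    res = set()
    for records in data:
        res.add(tmp[height] % (tmp - data))
    if 34 > data:
        tmp = data
        emit(height)
    log(a)
    tmp -= data * 4
    record(30)
    process(tmp)
    res = height[height]
    return tmp

7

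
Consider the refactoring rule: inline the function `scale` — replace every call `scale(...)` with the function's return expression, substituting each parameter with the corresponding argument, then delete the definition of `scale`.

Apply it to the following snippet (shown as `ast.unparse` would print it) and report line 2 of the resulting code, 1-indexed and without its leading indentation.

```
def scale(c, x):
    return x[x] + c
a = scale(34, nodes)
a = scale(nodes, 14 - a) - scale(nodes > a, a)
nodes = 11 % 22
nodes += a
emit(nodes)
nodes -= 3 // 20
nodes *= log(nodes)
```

Transformed code:
a = nodes[nodes] + 34
a = (14 - a)[14 - a] + nodes - (a[a] + (nodes > a))
nodes = 11 % 22
nodes += a
emit(nodes)
nodes -= 3 // 20
nodes *= log(nodes)

a = (14 - a)[14 - a] + nodes - (a[a] + (nodes > a))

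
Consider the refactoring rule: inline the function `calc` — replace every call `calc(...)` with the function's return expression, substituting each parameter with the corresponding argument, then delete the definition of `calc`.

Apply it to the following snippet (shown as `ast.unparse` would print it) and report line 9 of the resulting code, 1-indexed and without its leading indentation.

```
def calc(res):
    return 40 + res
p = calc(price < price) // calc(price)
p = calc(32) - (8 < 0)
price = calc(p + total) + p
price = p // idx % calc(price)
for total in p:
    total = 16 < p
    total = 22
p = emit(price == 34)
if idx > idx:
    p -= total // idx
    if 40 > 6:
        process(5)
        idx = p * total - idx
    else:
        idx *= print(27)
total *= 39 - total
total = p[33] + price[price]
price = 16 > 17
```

Transformed code:
p = (40 + (price < price)) // (40 + price)
p = 40 + 32 - (8 < 0)
price = 40 + (p + total) + p
price = p // idx % (40 + price)
for total in p:
    total = 16 < p
    total = 22
p = emit(price == 34)
if idx > idx:
    p -= total // idx
    if 40 > 6:
        process(5)
        idx = p * total - idx
    else:
        idx *= print(27)
total *= 39 - total
total = p[33] + price[price]
price = 16 > 17

if idx > idx:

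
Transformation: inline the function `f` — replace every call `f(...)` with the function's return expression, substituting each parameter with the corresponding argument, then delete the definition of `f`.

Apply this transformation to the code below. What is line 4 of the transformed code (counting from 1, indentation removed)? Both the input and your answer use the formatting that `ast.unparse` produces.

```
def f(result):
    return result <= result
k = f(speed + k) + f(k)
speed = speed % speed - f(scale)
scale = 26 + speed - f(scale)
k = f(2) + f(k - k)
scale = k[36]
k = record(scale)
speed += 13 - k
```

Transformed code:
k = (speed + k <= speed + k) + (k <= k)
speed = speed % speed - (scale <= scale)
scale = 26 + speed - (scale <= scale)
k = (2 <= 2) + (k - k <= k - k)
scale = k[36]
k = record(scale)
speed += 13 - k

k = (2 <= 2) + (k - k <= k - k)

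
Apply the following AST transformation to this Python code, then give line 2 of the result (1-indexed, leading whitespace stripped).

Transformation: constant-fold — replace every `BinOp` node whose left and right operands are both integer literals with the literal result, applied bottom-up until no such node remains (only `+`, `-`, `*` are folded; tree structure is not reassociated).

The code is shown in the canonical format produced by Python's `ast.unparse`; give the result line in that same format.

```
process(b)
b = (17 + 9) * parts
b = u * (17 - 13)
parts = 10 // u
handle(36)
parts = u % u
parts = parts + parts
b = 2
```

b = 26 * parts

Transformed code:
process(b)
b = 26 * parts
b = u * 4
parts = 10 // u
handle(36)
parts = u % u
parts = parts + parts
b = 2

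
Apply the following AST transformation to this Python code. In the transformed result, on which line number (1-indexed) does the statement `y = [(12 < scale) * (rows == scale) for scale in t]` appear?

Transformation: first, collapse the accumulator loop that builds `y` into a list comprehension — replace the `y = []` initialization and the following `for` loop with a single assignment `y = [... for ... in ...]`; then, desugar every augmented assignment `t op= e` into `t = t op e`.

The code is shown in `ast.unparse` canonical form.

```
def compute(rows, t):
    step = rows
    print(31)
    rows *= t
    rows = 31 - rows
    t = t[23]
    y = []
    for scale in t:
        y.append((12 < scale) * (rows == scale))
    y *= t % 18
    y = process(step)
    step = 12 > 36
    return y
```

Transformed code:
def compute(rows, t):
    step = rows
    print(31)
    rows = rows * t
    rows = 31 - rows
    t = t[23]
    y = [(12 < scale) * (rows == scale) for scale in t]
    y = y * (t % 18)
    y = process(step)
    step = 12 > 36
    return y

7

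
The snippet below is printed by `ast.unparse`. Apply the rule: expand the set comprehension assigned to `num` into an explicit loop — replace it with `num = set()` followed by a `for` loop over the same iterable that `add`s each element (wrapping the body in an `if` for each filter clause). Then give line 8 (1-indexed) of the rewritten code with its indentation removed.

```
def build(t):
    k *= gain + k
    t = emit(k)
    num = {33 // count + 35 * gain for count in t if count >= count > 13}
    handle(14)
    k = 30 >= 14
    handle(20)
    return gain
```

handle(14)

Transformed code:
def build(t):
    k *= gain + k
    t = emit(k)
    num = set()
    for count in t:
        if count >= count > 13:
            num.add(33 // count + 35 * gain)
    handle(14)
    k = 30 >= 14
    handle(20)
    return gain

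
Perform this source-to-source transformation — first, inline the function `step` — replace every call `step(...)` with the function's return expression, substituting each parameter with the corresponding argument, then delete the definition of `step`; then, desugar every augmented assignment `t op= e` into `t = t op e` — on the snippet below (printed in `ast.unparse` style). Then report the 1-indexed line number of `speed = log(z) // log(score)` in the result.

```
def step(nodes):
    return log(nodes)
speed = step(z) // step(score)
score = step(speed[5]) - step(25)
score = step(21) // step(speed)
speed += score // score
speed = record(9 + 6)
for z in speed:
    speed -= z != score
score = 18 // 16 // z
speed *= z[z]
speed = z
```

Transformed code:
speed = log(z) // log(score)
score = log(speed[5]) - log(25)
score = log(21) // log(speed)
speed = speed + score // score
speed = record(9 + 6)
for z in speed:
    speed = speed - (z != score)
score = 18 // 16 // z
speed = speed * z[z]
speed = z

1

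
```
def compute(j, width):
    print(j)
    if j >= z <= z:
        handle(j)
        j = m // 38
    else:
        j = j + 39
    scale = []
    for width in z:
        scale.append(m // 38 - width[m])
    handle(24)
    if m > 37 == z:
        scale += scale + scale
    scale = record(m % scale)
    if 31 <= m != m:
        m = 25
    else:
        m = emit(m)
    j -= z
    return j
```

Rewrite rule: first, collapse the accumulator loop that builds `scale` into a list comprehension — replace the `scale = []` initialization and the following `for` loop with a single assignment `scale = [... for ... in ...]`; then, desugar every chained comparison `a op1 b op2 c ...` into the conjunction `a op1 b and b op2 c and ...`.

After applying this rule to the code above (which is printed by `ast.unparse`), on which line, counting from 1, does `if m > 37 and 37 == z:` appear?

10

Transformed code:
def compute(j, width):
    print(j)
    if j >= z and z <= z:
        handle(j)
        j = m // 38
    else:
        j = j + 39
    scale = [m // 38 - width[m] for width in z]
    handle(24)
    if m > 37 and 37 == z:
        scale += scale + scale
    scale = record(m % scale)
    if 31 <= m and m != m:
        m = 25
    else:
        m = emit(m)
    j -= z
    return j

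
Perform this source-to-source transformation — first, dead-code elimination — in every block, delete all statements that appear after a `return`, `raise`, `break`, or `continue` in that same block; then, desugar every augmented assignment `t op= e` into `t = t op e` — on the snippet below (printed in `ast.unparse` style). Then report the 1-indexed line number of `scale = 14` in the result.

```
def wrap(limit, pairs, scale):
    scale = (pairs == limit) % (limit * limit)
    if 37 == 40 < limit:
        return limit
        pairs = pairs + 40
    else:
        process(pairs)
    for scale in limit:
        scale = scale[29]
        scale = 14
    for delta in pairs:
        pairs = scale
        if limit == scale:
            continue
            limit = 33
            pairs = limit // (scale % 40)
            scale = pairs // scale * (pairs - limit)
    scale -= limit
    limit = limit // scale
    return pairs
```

9

Transformed code:
def wrap(limit, pairs, scale):
    scale = (pairs == limit) % (limit * limit)
    if 37 == 40 < limit:
        return limit
    else:
        process(pairs)
    for scale in limit:
        scale = scale[29]
        scale = 14
    for delta in pairs:
        pairs = scale
        if limit == scale:
            continue
    scale = scale - limit
    limit = limit // scale
    return pairs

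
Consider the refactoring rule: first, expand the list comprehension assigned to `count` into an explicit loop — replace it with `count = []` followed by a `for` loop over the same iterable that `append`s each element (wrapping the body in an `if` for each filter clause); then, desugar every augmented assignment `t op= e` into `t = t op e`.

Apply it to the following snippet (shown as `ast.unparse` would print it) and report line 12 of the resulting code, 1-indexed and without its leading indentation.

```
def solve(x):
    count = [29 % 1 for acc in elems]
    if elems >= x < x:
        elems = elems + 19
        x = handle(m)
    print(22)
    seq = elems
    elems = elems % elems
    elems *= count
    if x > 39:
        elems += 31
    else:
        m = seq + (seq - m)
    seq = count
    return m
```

Transformed code:
def solve(x):
    count = []
    for acc in elems:
        count.append(29 % 1)
    if elems >= x < x:
        elems = elems + 19
        x = handle(m)
    print(22)
    seq = elems
    elems = elems % elems
    elems = elems * count
    if x > 39:
        elems = elems + 31
    else:
        m = seq + (seq - m)
    seq = count
    return m

if x > 39:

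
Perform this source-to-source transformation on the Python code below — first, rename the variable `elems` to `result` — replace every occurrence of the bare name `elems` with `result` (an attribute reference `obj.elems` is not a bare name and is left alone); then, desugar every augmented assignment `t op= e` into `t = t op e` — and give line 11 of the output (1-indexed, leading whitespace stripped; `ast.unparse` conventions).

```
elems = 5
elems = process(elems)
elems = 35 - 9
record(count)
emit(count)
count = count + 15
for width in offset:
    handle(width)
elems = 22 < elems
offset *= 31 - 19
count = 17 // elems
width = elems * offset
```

count = 17 // result

Transformed code:
result = 5
result = process(result)
result = 35 - 9
record(count)
emit(count)
count = count + 15
for width in offset:
    handle(width)
result = 22 < result
offset = offset * (31 - 19)
count = 17 // result
width = result * offset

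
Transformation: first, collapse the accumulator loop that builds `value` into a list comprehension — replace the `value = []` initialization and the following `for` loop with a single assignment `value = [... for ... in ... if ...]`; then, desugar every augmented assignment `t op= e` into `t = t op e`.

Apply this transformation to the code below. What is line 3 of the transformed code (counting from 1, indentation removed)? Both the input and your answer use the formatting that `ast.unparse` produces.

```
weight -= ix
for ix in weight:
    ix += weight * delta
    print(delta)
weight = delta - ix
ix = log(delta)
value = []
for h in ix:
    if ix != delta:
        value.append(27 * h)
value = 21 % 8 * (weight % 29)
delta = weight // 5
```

Transformed code:
weight = weight - ix
for ix in weight:
    ix = ix + weight * delta
    print(delta)
weight = delta - ix
ix = log(delta)
value = [27 * h for h in ix if ix != delta]
value = 21 % 8 * (weight % 29)
delta = weight // 5

ix = ix + weight * delta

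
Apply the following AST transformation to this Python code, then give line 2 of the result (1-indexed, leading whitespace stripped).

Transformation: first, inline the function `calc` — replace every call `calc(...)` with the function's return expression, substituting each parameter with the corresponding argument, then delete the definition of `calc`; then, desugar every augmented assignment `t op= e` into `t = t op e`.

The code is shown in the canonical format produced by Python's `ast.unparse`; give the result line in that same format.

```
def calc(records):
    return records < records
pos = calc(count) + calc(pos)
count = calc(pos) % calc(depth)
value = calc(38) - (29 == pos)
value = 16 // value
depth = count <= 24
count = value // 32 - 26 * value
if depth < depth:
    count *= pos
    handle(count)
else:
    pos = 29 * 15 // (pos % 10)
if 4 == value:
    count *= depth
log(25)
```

Transformed code:
pos = (count < count) + (pos < pos)
count = (pos < pos) % (depth < depth)
value = (38 < 38) - (29 == pos)
value = 16 // value
depth = count <= 24
count = value // 32 - 26 * value
if depth < depth:
    count = count * pos
    handle(count)
else:
    pos = 29 * 15 // (pos % 10)
if 4 == value:
    count = count * depth
log(25)

count = (pos < pos) % (depth < depth)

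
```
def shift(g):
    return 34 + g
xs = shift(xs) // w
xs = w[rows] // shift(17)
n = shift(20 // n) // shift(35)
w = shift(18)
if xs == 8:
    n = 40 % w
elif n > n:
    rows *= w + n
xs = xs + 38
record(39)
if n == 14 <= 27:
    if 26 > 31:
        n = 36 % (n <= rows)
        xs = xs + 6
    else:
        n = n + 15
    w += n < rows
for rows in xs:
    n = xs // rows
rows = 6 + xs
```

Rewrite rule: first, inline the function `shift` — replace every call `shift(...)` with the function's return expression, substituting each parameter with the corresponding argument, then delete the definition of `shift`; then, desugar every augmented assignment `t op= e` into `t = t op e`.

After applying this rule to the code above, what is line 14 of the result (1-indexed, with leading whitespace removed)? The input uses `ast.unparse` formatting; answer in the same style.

Transformed code:
xs = (34 + xs) // w
xs = w[rows] // (34 + 17)
n = (34 + 20 // n) // (34 + 35)
w = 34 + 18
if xs == 8:
    n = 40 % w
elif n > n:
    rows = rows * (w + n)
xs = xs + 38
record(39)
if n == 14 <= 27:
    if 26 > 31:
        n = 36 % (n <= rows)
        xs = xs + 6
    else:
        n = n + 15
    w = w + (n < rows)
for rows in xs:
    n = xs // rows
rows = 6 + xs

xs = xs + 6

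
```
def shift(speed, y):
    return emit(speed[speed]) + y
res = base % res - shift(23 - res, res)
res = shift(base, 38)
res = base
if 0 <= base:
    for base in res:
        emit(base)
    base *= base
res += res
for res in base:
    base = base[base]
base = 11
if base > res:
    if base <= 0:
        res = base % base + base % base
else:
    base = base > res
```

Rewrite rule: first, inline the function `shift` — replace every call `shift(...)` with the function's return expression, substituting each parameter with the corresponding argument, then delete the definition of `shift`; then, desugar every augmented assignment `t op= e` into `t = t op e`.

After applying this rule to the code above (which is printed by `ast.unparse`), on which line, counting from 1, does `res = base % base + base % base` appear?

Transformed code:
res = base % res - (emit((23 - res)[23 - res]) + res)
res = emit(base[base]) + 38
res = base
if 0 <= base:
    for base in res:
        emit(base)
    base = base * base
res = res + res
for res in base:
    base = base[base]
base = 11
if base > res:
    if base <= 0:
        res = base % base + base % base
else:
    base = base > res

14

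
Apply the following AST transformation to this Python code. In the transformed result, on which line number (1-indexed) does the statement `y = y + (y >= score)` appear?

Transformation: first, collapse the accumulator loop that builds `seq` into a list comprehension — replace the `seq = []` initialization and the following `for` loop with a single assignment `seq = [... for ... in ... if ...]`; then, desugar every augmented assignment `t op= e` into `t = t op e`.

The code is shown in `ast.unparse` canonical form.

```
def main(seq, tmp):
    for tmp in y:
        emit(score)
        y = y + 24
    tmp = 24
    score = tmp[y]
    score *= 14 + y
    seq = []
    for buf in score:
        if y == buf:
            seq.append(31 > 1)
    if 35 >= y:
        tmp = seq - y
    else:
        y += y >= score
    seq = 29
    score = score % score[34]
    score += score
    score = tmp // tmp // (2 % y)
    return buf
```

Transformed code:
def main(seq, tmp):
    for tmp in y:
        emit(score)
        y = y + 24
    tmp = 24
    score = tmp[y]
    score = score * (14 + y)
    seq = [31 > 1 for buf in score if y == buf]
    if 35 >= y:
        tmp = seq - y
    else:
        y = y + (y >= score)
    seq = 29
    score = score % score[34]
    score = score + score
    score = tmp // tmp // (2 % y)
    return buf

12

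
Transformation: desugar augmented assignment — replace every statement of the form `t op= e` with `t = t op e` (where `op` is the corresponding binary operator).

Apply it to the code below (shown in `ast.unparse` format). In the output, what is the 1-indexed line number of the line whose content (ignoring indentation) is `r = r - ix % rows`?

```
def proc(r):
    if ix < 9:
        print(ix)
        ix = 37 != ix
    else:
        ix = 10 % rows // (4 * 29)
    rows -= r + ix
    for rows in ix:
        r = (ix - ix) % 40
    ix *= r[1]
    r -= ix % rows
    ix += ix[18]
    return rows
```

Transformed code:
def proc(r):
    if ix < 9:
        print(ix)
        ix = 37 != ix
    else:
        ix = 10 % rows // (4 * 29)
    rows = rows - (r + ix)
    for rows in ix:
        r = (ix - ix) % 40
    ix = ix * r[1]
    r = r - ix % rows
    ix = ix + ix[18]
    return rows

11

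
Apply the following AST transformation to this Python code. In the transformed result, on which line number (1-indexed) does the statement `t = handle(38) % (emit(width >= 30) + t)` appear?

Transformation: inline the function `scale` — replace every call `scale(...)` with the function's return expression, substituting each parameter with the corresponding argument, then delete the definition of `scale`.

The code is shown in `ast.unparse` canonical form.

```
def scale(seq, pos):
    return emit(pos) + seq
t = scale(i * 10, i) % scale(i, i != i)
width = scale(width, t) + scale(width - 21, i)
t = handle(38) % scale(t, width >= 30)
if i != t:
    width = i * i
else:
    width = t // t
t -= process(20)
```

3

Transformed code:
t = (emit(i) + i * 10) % (emit(i != i) + i)
width = emit(t) + width + (emit(i) + (width - 21))
t = handle(38) % (emit(width >= 30) + t)
if i != t:
    width = i * i
else:
    width = t // t
t -= process(20)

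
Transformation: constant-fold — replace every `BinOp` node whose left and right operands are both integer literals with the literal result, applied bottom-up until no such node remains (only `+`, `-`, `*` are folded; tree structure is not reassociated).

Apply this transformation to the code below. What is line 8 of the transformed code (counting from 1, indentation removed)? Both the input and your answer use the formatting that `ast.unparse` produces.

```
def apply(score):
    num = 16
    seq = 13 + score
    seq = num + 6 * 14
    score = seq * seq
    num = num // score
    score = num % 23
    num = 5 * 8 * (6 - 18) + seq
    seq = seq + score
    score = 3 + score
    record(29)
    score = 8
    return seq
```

num = -480 + seq

Transformed code:
def apply(score):
    num = 16
    seq = 13 + score
    seq = num + 84
    score = seq * seq
    num = num // score
    score = num % 23
    num = -480 + seq
    seq = seq + score
    score = 3 + score
    record(29)
    score = 8
    return seq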